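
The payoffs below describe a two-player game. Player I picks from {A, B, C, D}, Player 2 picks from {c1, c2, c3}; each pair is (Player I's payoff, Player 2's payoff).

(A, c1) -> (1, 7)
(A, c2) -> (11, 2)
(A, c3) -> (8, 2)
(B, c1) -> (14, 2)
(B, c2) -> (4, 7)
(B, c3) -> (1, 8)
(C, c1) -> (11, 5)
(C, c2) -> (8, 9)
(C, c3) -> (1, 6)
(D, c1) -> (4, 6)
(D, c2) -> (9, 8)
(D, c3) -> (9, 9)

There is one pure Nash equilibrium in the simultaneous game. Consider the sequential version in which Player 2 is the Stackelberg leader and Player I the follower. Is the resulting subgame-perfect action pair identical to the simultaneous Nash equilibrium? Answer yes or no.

Backward induction with Player 2 moving first.
- c1 → Player I plays B (best of 1, 14, 11, 4); Player 2 gets 2.
- c2 → Player I plays A (best of 11, 4, 8, 9); Player 2 gets 2.
- c3 → Player I plays D (best of 8, 1, 1, 9); Player 2 gets 9.
Maximizing over 2, 2, 9, Player 2 chooses c3. Subgame-perfect outcome: (D, c3) with payoffs (9, 9).
Now find the simultaneous Nash equilibrium.
Player I's best replies: c1→B; c2→A; c3→D.
Player 2's best replies: A→c1; B→c3; C→c2; D→c3.
The unique mutual best reply is (D, c3), giving (9, 9).
Sequential outcome (D, c3) coincides with the Nash profile (D, c3).

yes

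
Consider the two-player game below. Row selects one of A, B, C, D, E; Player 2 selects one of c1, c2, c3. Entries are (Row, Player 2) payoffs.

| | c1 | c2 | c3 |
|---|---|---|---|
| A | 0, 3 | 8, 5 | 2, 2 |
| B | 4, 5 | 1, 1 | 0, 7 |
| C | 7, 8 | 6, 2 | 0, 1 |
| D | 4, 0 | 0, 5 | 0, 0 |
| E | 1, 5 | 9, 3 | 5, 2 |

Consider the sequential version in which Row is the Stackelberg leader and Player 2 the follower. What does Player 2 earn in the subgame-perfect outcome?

Backward induction with Row moving first.
- A → Player 2 plays c2 (best of 3, 5, 2); Row gets 8.
- B → Player 2 plays c3 (best of 5, 1, 7); Row gets 0.
- C → Player 2 plays c1 (best of 8, 2, 1); Row gets 7.
- D → Player 2 plays c2 (best of 0, 5, 0); Row gets 0.
- E → Player 2 plays c1 (best of 5, 3, 2); Row gets 1.
Maximizing over 8, 0, 7, 0, 1, Row chooses A. Subgame-perfect outcome: (A, c2) with payoffs (8, 5).

5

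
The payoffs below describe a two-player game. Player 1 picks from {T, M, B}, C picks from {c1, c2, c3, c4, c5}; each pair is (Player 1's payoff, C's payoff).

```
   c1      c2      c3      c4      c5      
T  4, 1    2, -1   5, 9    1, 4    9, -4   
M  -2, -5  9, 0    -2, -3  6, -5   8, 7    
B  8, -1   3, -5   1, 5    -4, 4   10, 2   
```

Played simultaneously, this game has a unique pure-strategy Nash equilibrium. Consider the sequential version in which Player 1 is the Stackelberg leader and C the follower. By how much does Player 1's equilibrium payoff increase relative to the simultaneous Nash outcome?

C best-responds to each possible Player 1 move:
- T → C plays c3 (best of 1, -1, 9, 4, -4); Player 1 gets 5.
- M → C plays c5 (best of -5, 0, -3, -5, 7); Player 1 gets 8.
- B → C plays c3 (best of -1, -5, 5, 4, 2); Player 1 gets 1.
Among 5, 8, 1, the best is 8 at M. Subgame-perfect outcome: (M, c5) with payoffs (8, 7).
For the simultaneous game, intersect best replies.
Player 1's best replies: c1→B; c2→M; c3→T; c4→M; c5→B.
C's best replies: T→c3; M→c5; B→c3.
Only (T, c3) has each player best-responding; Nash payoffs (5, 9).
Player 1's commitment gain: 8 − 5 = 3.

3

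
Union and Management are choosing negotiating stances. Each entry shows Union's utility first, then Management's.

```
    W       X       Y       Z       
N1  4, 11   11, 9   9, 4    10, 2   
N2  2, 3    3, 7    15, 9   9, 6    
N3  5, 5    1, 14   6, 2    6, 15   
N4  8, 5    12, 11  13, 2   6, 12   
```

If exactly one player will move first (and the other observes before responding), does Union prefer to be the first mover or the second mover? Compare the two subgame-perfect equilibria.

If Union leads: Management's best replies are N1→W, N2→Y, N3→Z, N4→Z; Union's induced payoffs 4, 15, 6, 6; outcome (N2, Y), payoffs (15, 9).
If Management leads: Union's best replies are W→N4, X→N4, Y→N2, Z→N1; Management's induced payoffs 5, 11, 9, 2; outcome (N4, X), payoffs (12, 11).
Union gets 15 moving first and 12 moving second, so Union prefers to move first.

first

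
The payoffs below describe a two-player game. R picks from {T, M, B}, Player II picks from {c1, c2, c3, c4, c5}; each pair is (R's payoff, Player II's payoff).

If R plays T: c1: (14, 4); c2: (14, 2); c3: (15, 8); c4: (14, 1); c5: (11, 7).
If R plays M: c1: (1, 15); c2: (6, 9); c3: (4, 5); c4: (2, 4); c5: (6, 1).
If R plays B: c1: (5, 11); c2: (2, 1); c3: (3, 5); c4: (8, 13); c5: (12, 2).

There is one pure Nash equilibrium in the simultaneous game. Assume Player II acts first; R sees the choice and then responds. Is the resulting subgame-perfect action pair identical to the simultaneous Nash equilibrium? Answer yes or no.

R best-responds to each possible Player II move:
- c1 → R plays T (best of 14, 1, 5); Player II gets 4.
- c2 → R plays T (best of 14, 6, 2); Player II gets 2.
- c3 → R plays T (best of 15, 4, 3); Player II gets 8.
- c4 → R plays T (best of 14, 2, 8); Player II gets 1.
- c5 → R plays B (best of 11, 6, 12); Player II gets 2.
Player II's induced payoffs are 4, 2, 8, 1, 2, so Player II commits to c3. Subgame-perfect outcome: (T, c3) with payoffs (15, 8).
Now find the simultaneous Nash equilibrium.
R's best replies: c1→T; c2→T; c3→T; c4→T; c5→B.
Player II's best replies: T→c3; M→c1; B→c4.
Only (T, c3) has each player best-responding; Nash payoffs (15, 8).
Sequential outcome (T, c3) coincides with the Nash profile (T, c3).

yes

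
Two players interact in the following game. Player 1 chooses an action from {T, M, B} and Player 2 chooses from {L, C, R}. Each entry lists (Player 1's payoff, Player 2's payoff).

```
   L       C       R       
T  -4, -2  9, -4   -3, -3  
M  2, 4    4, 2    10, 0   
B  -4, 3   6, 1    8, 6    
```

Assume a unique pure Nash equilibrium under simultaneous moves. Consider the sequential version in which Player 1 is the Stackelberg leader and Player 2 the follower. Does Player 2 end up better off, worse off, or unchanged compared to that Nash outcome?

better off

Solve by backward induction (Player 1 leads).
- T: Player 2 compares -2, -4, -3 and picks L; Player 1 would get -4.
- M: Player 2 compares 4, 2, 0 and picks L; Player 1 would get 2.
- B: Player 2 compares 3, 1, 6 and picks R; Player 1 would get 8.
Among -4, 2, 8, the best is 8 at B. Subgame-perfect outcome: (B, R) with payoffs (8, 6).
Under simultaneous play:
Player 1's best replies: L→M; C→T; R→M.
Player 2's best replies: T→L; M→L; B→R.
The unique mutual best reply is (M, L), giving (2, 4).
Player 2 earns 6 sequentially versus 4 at the Nash outcome: better off.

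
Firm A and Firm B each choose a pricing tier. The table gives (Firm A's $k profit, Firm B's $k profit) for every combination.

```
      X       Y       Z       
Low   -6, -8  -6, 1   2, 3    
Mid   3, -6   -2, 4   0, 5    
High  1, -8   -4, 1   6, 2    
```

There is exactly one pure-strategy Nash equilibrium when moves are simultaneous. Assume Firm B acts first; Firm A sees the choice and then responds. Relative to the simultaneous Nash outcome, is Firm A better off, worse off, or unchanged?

worse off

Solve by backward induction (Firm B leads).
- X: Firm A compares -6, 3, 1 and picks Mid; Firm B would get -6.
- Y: Firm A compares -6, -2, -4 and picks Mid; Firm B would get 4.
- Z: Firm A compares 2, 0, 6 and picks High; Firm B would get 2.
Firm B's induced payoffs are -6, 4, 2, so Firm B commits to Y. Subgame-perfect outcome: (Mid, Y) with payoffs (-2, 4).
Under simultaneous play:
Firm A's best replies: X→Mid; Y→Mid; Z→High.
Firm B's best replies: Low→Z; Mid→Z; High→Z.
The unique mutual best reply is (High, Z), giving (6, 2).
Firm A earns -2 sequentially versus 6 at the Nash outcome: worse off.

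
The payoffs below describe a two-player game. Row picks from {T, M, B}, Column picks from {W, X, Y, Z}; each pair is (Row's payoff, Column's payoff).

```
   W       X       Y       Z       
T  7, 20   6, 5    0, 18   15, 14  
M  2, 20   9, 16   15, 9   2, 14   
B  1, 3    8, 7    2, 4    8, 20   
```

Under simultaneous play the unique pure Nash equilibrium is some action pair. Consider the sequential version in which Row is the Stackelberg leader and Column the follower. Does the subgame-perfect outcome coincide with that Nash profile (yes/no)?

Solve by backward induction (Row leads).
- T: Column compares 20, 5, 18, 14 and picks W; Row would get 7.
- M: Column compares 20, 16, 9, 14 and picks W; Row would get 2.
- B: Column compares 3, 7, 4, 20 and picks Z; Row would get 8.
Among 7, 2, 8, the best is 8 at B. Subgame-perfect outcome: (B, Z) with payoffs (8, 20).
Now find the simultaneous Nash equilibrium.
Row's best replies: W→T; X→M; Y→M; Z→T.
Column's best replies: T→W; M→W; B→Z.
Only (T, W) has each player best-responding; Nash payoffs (7, 20).
Sequential outcome (B, Z) differs from the Nash profile (T, W).

no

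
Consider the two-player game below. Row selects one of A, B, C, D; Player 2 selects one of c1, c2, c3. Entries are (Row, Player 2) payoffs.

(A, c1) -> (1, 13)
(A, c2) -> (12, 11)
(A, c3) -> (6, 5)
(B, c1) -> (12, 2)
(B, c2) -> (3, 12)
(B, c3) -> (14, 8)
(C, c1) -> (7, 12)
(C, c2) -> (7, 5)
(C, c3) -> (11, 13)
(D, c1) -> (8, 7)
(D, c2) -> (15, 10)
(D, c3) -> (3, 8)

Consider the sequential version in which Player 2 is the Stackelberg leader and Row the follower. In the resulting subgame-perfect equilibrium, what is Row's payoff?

Work backward from Row's decision.
- c1: BR = B, leader payoff 2.
- c2: BR = D, leader payoff 10.
- c3: BR = B, leader payoff 8.
Player 2's induced payoffs are 2, 10, 8, so Player 2 commits to c2. Subgame-perfect outcome: (D, c2) with payoffs (15, 10).

15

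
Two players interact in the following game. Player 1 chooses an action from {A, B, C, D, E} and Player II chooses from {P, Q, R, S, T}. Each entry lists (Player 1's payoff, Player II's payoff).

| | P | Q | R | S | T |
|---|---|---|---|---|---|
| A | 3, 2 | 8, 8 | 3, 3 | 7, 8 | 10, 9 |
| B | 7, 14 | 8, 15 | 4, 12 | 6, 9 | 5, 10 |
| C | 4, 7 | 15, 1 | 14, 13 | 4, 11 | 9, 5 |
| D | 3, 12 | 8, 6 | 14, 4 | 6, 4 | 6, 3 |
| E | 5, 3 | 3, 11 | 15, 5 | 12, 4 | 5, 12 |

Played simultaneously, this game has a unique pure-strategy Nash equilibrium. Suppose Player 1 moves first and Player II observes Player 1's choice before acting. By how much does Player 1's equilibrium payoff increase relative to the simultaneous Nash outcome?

Work backward from Player II's decision.
- A: BR = T, leader payoff 10.
- B: BR = Q, leader payoff 8.
- C: BR = R, leader payoff 14.
- D: BR = P, leader payoff 3.
- E: BR = T, leader payoff 5.
Maximizing over 10, 8, 14, 3, 5, Player 1 chooses C. Subgame-perfect outcome: (C, R) with payoffs (14, 13).
For the simultaneous game, intersect best replies.
Player 1's best replies: P→B; Q→C; R→E; S→E; T→A.
Player II's best replies: A→T; B→Q; C→R; D→P; E→T.
Only (A, T) has each player best-responding; Nash payoffs (10, 9).
Player 1's commitment gain: 14 − 10 = 4.

4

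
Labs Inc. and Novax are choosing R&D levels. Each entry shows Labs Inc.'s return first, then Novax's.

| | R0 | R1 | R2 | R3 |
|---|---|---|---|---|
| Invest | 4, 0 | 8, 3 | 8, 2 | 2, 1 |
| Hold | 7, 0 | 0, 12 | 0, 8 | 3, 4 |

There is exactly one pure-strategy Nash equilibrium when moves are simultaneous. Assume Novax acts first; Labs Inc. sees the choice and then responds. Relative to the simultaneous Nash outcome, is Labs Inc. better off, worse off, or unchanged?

Labs Inc. best-responds to each possible Novax move:
- R0: BR = Hold, leader payoff 0.
- R1: BR = Invest, leader payoff 3.
- R2: BR = Invest, leader payoff 2.
- R3: BR = Hold, leader payoff 4.
Maximizing over 0, 3, 2, 4, Novax chooses R3. Subgame-perfect outcome: (Hold, R3) with payoffs (3, 4).
For the simultaneous game, intersect best replies.
Labs Inc.'s best replies: R0→Hold; R1→Invest; R2→Invest; R3→Hold.
Novax's best replies: Invest→R1; Hold→R1.
The unique mutual best reply is (Invest, R1), giving (8, 3).
Labs Inc. earns 3 sequentially versus 8 at the Nash outcome: worse off.

worse off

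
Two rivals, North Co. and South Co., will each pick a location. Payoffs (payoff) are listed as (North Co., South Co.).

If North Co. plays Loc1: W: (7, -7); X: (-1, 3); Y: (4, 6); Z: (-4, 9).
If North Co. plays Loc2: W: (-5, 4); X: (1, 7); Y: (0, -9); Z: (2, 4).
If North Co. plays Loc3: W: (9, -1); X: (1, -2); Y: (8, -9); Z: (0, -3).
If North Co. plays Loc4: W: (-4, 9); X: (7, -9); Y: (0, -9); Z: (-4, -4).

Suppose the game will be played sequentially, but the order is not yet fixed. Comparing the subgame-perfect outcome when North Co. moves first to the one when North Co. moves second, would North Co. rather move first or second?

first

If North Co. leads: South Co.'s best replies are Loc1→Z, Loc2→X, Loc3→W, Loc4→W; North Co.'s induced payoffs -4, 1, 9, -4; outcome (Loc3, W), payoffs (9, -1).
If South Co. leads: North Co.'s best replies are W→Loc3, X→Loc4, Y→Loc3, Z→Loc2; South Co.'s induced payoffs -1, -9, -9, 4; outcome (Loc2, Z), payoffs (2, 4).
North Co. gets 9 moving first and 2 moving second, so North Co. prefers to move first.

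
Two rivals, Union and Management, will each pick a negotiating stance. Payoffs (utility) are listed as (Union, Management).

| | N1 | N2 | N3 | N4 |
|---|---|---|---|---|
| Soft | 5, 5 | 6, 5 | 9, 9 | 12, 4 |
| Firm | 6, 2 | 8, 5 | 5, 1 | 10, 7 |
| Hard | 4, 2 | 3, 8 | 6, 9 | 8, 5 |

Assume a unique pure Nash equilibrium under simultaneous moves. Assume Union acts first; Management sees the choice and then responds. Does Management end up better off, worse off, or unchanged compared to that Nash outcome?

Solve by backward induction (Union leads).
- Soft → Management plays N3 (best of 5, 5, 9, 4); Union gets 9.
- Firm → Management plays N4 (best of 2, 5, 1, 7); Union gets 10.
- Hard → Management plays N3 (best of 2, 8, 9, 5); Union gets 6.
Among 9, 10, 6, the best is 10 at Firm. Subgame-perfect outcome: (Firm, N4) with payoffs (10, 7).
For the simultaneous game, intersect best replies.
Union's best replies: N1→Firm; N2→Firm; N3→Soft; N4→Soft.
Management's best replies: Soft→N3; Firm→N4; Hard→N3.
The unique mutual best reply is (Soft, N3), giving (9, 9).
Management earns 7 sequentially versus 9 at the Nash outcome: worse off.

worse off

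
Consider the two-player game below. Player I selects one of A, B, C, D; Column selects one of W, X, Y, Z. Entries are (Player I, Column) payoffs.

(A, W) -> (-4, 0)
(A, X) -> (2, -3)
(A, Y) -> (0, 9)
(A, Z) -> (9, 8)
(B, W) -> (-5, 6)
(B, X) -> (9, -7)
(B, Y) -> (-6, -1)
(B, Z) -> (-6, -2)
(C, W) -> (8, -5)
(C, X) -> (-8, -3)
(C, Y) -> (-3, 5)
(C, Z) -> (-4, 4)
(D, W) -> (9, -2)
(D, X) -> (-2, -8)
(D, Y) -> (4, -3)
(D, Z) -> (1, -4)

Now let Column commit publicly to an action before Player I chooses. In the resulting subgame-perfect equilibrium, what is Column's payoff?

Work backward from Player I's decision.
- W: BR = D, leader payoff -2.
- X: BR = B, leader payoff -7.
- Y: BR = D, leader payoff -3.
- Z: BR = A, leader payoff 8.
Among -2, -7, -3, 8, the best is 8 at Z. Subgame-perfect outcome: (A, Z) with payoffs (9, 8).

8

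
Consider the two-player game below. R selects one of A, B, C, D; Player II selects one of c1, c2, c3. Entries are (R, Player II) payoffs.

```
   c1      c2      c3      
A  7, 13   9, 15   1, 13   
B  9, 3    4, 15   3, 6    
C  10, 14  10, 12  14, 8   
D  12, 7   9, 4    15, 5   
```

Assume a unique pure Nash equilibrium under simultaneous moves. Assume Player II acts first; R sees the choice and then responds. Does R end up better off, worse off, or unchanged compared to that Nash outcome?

Work backward from R's decision.
- c1 → R plays D (best of 7, 9, 10, 12); Player II gets 7.
- c2 → R plays C (best of 9, 4, 10, 9); Player II gets 12.
- c3 → R plays D (best of 1, 3, 14, 15); Player II gets 5.
Player II's induced payoffs are 7, 12, 5, so Player II commits to c2. Subgame-perfect outcome: (C, c2) with payoffs (10, 12).
For the simultaneous game, intersect best replies.
R's best replies: c1→D; c2→C; c3→D.
Player II's best replies: A→c2; B→c2; C→c1; D→c1.
The unique mutual best reply is (D, c1), giving (12, 7).
R earns 10 sequentially versus 12 at the Nash outcome: worse off.

worse off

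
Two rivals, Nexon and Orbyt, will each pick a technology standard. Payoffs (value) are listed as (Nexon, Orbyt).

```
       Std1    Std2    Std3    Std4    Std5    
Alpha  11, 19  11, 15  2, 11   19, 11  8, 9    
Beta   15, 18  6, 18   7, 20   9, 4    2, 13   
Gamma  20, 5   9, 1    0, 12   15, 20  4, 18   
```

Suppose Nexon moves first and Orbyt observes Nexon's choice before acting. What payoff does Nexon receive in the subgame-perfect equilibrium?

15

Backward induction with Nexon moving first.
- Alpha → Orbyt plays Std1 (best of 19, 15, 11, 11, 9); Nexon gets 11.
- Beta → Orbyt plays Std3 (best of 18, 18, 20, 4, 13); Nexon gets 7.
- Gamma → Orbyt plays Std4 (best of 5, 1, 12, 20, 18); Nexon gets 15.
Nexon's induced payoffs are 11, 7, 15, so Nexon commits to Gamma. Subgame-perfect outcome: (Gamma, Std4) with payoffs (15, 20).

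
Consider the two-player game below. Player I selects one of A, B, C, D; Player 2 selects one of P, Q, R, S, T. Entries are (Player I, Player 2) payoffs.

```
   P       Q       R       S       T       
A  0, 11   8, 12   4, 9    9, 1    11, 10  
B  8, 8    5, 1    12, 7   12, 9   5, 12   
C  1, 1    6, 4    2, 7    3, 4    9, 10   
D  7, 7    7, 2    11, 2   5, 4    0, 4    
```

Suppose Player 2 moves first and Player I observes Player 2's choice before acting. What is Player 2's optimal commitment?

Player I best-responds to each possible Player 2 move:
- P → Player I plays B (best of 0, 8, 1, 7); Player 2 gets 8.
- Q → Player I plays A (best of 8, 5, 6, 7); Player 2 gets 12.
- R → Player I plays B (best of 4, 12, 2, 11); Player 2 gets 7.
- S → Player I plays B (best of 9, 12, 3, 5); Player 2 gets 9.
- T → Player I plays A (best of 11, 5, 9, 0); Player 2 gets 10.
Maximizing over 8, 12, 7, 9, 10, Player 2 chooses Q. Subgame-perfect outcome: (A, Q) with payoffs (8, 12).

Q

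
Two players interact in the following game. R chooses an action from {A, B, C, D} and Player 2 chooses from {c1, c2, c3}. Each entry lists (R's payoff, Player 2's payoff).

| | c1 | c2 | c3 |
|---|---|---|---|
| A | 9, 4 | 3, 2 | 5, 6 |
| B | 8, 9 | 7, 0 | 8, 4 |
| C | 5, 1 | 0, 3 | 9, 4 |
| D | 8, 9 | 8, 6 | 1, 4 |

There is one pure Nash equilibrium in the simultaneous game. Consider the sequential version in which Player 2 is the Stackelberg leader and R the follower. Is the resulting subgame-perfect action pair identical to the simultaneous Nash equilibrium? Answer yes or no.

Work backward from R's decision.
- c1: R compares 9, 8, 5, 8 and picks A; Player 2 would get 4.
- c2: R compares 3, 7, 0, 8 and picks D; Player 2 would get 6.
- c3: R compares 5, 8, 9, 1 and picks C; Player 2 would get 4.
Player 2's induced payoffs are 4, 6, 4, so Player 2 commits to c2. Subgame-perfect outcome: (D, c2) with payoffs (8, 6).
Under simultaneous play:
R's best replies: c1→A; c2→D; c3→C.
Player 2's best replies: A→c3; B→c1; C→c3; D→c1.
Only (C, c3) has each player best-responding; Nash payoffs (9, 4).
Sequential outcome (D, c2) differs from the Nash profile (C, c3).

no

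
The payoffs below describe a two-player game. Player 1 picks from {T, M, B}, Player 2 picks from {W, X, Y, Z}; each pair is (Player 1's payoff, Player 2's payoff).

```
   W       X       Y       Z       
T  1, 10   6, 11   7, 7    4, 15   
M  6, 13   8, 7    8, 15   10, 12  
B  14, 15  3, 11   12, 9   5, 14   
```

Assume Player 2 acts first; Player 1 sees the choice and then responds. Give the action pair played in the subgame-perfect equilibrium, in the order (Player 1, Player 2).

(B, W)

Backward induction with Player 2 moving first.
- W: Player 1 compares 1, 6, 14 and picks B; Player 2 would get 15.
- X: Player 1 compares 6, 8, 3 and picks M; Player 2 would get 7.
- Y: Player 1 compares 7, 8, 12 and picks B; Player 2 would get 9.
- Z: Player 1 compares 4, 10, 5 and picks M; Player 2 would get 12.
Maximizing over 15, 7, 9, 12, Player 2 chooses W. Subgame-perfect outcome: (B, W) with payoffs (14, 15).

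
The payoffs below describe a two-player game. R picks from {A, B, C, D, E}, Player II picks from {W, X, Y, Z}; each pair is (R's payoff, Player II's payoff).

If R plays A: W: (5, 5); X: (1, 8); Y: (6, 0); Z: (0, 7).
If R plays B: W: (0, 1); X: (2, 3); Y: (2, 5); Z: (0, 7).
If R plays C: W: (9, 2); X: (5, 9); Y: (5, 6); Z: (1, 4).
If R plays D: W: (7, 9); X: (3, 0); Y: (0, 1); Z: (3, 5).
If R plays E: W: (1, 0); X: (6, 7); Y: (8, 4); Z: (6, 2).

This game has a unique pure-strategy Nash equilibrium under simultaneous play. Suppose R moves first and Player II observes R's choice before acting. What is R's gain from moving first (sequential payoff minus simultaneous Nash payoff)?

1

Player II best-responds to each possible R move:
- A: Player II compares 5, 8, 0, 7 and picks X; R would get 1.
- B: Player II compares 1, 3, 5, 7 and picks Z; R would get 0.
- C: Player II compares 2, 9, 6, 4 and picks X; R would get 5.
- D: Player II compares 9, 0, 1, 5 and picks W; R would get 7.
- E: Player II compares 0, 7, 4, 2 and picks X; R would get 6.
Among 1, 0, 5, 7, 6, the best is 7 at D. Subgame-perfect outcome: (D, W) with payoffs (7, 9).
Under simultaneous play:
R's best replies: W→C; X→E; Y→E; Z→E.
Player II's best replies: A→X; B→Z; C→X; D→W; E→X.
Only (E, X) has each player best-responding; Nash payoffs (6, 7).
R's commitment gain: 7 − 6 = 1.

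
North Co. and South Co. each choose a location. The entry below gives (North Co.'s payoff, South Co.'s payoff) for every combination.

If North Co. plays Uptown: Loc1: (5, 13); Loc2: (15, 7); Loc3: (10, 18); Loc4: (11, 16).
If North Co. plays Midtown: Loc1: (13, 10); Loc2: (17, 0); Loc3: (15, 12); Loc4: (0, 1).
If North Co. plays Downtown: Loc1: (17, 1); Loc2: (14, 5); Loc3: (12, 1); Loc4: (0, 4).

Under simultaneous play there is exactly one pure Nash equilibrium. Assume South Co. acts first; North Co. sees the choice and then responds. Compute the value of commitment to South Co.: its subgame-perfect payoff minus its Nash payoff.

4

Backward induction with South Co. moving first.
- Loc1: North Co. compares 5, 13, 17 and picks Downtown; South Co. would get 1.
- Loc2: North Co. compares 15, 17, 14 and picks Midtown; South Co. would get 0.
- Loc3: North Co. compares 10, 15, 12 and picks Midtown; South Co. would get 12.
- Loc4: North Co. compares 11, 0, 0 and picks Uptown; South Co. would get 16.
Among 1, 0, 12, 16, the best is 16 at Loc4. Subgame-perfect outcome: (Uptown, Loc4) with payoffs (11, 16).
For the simultaneous game, intersect best replies.
North Co.'s best replies: Loc1→Downtown; Loc2→Midtown; Loc3→Midtown; Loc4→Uptown.
South Co.'s best replies: Uptown→Loc3; Midtown→Loc3; Downtown→Loc2.
The unique mutual best reply is (Midtown, Loc3), giving (15, 12).
South Co.'s commitment gain: 16 − 12 = 4.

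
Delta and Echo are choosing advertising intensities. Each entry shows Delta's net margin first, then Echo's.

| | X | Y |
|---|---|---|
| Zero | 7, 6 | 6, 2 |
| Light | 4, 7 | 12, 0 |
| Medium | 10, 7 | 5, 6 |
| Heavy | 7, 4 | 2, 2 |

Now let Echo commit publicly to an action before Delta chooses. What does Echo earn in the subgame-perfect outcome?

7

Solve by backward induction (Echo leads).
- X → Delta plays Medium (best of 7, 4, 10, 7); Echo gets 7.
- Y → Delta plays Light (best of 6, 12, 5, 2); Echo gets 0.
Among 7, 0, the best is 7 at X. Subgame-perfect outcome: (Medium, X) with payoffs (10, 7).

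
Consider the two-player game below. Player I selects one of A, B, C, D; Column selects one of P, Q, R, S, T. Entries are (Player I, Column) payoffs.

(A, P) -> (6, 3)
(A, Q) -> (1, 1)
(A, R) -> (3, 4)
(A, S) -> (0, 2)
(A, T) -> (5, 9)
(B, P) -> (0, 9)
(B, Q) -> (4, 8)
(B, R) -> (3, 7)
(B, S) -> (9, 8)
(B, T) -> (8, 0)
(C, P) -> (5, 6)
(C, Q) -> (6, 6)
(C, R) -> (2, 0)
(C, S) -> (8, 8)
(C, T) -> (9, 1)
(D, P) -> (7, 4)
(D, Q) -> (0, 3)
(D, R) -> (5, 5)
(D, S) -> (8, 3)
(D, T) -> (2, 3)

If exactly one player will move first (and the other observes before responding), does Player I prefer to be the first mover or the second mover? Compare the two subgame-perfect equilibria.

second

If Player I leads: Column's best replies are A→T, B→P, C→S, D→R; Player I's induced payoffs 5, 0, 8, 5; outcome (C, S), payoffs (8, 8).
If Column leads: Player I's best replies are P→D, Q→C, R→D, S→B, T→C; Column's induced payoffs 4, 6, 5, 8, 1; outcome (B, S), payoffs (9, 8).
Player I gets 8 moving first and 9 moving second, so Player I prefers to move second.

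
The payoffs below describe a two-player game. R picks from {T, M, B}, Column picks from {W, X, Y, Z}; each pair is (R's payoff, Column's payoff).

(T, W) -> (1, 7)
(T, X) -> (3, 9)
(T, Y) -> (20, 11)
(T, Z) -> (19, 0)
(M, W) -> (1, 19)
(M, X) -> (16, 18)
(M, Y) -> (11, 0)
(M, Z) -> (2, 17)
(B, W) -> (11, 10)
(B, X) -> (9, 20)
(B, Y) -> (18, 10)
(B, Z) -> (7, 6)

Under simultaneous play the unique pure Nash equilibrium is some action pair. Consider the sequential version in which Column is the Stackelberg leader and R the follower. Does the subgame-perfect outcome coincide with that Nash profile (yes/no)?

Backward induction with Column moving first.
- W: R compares 1, 1, 11 and picks B; Column would get 10.
- X: R compares 3, 16, 9 and picks M; Column would get 18.
- Y: R compares 20, 11, 18 and picks T; Column would get 11.
- Z: R compares 19, 2, 7 and picks T; Column would get 0.
Among 10, 18, 11, 0, the best is 18 at X. Subgame-perfect outcome: (M, X) with payoffs (16, 18).
Now find the simultaneous Nash equilibrium.
R's best replies: W→B; X→M; Y→T; Z→T.
Column's best replies: T→Y; M→W; B→X.
The unique mutual best reply is (T, Y), giving (20, 11).
Sequential outcome (M, X) differs from the Nash profile (T, Y).

no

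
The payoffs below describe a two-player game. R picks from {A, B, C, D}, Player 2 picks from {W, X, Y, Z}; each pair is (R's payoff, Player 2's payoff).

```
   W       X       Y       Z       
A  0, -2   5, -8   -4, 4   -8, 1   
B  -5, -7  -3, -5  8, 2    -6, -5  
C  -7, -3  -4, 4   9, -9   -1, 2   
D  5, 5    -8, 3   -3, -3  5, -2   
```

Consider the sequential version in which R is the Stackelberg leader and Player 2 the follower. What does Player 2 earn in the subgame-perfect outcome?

Player 2 best-responds to each possible R move:
- A: Player 2 compares -2, -8, 4, 1 and picks Y; R would get -4.
- B: Player 2 compares -7, -5, 2, -5 and picks Y; R would get 8.
- C: Player 2 compares -3, 4, -9, 2 and picks X; R would get -4.
- D: Player 2 compares 5, 3, -3, -2 and picks W; R would get 5.
Maximizing over -4, 8, -4, 5, R chooses B. Subgame-perfect outcome: (B, Y) with payoffs (8, 2).

2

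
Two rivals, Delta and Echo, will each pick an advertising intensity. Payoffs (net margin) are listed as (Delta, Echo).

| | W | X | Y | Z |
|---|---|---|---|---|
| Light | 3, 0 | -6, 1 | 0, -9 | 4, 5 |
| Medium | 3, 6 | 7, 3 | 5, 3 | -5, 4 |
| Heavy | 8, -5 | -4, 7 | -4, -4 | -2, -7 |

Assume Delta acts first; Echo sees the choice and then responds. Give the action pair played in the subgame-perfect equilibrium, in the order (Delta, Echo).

(Light, Z)

Solve by backward induction (Delta leads).
- Light: BR = Z, leader payoff 4.
- Medium: BR = W, leader payoff 3.
- Heavy: BR = X, leader payoff -4.
Maximizing over 4, 3, -4, Delta chooses Light. Subgame-perfect outcome: (Light, Z) with payoffs (4, 5).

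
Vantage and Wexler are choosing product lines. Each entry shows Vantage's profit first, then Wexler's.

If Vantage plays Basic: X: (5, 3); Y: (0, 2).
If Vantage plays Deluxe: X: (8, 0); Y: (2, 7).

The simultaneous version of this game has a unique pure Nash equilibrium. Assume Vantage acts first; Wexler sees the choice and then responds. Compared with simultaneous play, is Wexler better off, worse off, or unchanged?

worse off

Solve by backward induction (Vantage leads).
- Basic: BR = X, leader payoff 5.
- Deluxe: BR = Y, leader payoff 2.
Maximizing over 5, 2, Vantage chooses Basic. Subgame-perfect outcome: (Basic, X) with payoffs (5, 3).
For the simultaneous game, intersect best replies.
Vantage's best replies: X→Deluxe; Y→Deluxe.
Wexler's best replies: Basic→X; Deluxe→Y.
Only (Deluxe, Y) has each player best-responding; Nash payoffs (2, 7).
Wexler earns 3 sequentially versus 7 at the Nash outcome: worse off.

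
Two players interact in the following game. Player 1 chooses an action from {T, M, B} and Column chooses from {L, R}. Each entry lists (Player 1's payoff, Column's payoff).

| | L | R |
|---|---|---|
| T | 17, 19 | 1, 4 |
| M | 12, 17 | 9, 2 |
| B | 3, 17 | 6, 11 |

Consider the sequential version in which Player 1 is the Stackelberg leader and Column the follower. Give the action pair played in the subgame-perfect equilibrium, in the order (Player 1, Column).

Column best-responds to each possible Player 1 move:
- T: Column compares 19, 4 and picks L; Player 1 would get 17.
- M: Column compares 17, 2 and picks L; Player 1 would get 12.
- B: Column compares 17, 11 and picks L; Player 1 would get 3.
Maximizing over 17, 12, 3, Player 1 chooses T. Subgame-perfect outcome: (T, L) with payoffs (17, 19).

(T, L)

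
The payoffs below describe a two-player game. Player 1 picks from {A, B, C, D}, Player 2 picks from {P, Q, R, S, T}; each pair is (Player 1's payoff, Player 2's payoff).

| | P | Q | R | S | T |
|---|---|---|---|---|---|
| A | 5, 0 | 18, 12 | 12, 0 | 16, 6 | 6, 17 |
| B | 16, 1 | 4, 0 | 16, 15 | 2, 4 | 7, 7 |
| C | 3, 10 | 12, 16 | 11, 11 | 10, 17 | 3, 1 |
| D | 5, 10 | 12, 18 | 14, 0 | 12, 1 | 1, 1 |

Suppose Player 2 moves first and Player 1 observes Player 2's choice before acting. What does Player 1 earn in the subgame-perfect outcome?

Solve by backward induction (Player 2 leads).
- P: Player 1 compares 5, 16, 3, 5 and picks B; Player 2 would get 1.
- Q: Player 1 compares 18, 4, 12, 12 and picks A; Player 2 would get 12.
- R: Player 1 compares 12, 16, 11, 14 and picks B; Player 2 would get 15.
- S: Player 1 compares 16, 2, 10, 12 and picks A; Player 2 would get 6.
- T: Player 1 compares 6, 7, 3, 1 and picks B; Player 2 would get 7.
Maximizing over 1, 12, 15, 6, 7, Player 2 chooses R. Subgame-perfect outcome: (B, R) with payoffs (16, 15).

16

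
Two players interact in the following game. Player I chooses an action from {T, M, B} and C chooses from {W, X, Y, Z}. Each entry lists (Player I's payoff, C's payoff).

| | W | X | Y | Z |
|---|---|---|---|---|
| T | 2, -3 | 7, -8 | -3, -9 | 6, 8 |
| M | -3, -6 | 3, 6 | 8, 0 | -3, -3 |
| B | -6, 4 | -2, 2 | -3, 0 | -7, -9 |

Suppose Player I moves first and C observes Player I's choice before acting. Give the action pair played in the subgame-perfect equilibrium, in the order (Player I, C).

(T, Z)

Solve by backward induction (Player I leads).
- T: BR = Z, leader payoff 6.
- M: BR = X, leader payoff 3.
- B: BR = W, leader payoff -6.
Among 6, 3, -6, the best is 6 at T. Subgame-perfect outcome: (T, Z) with payoffs (6, 8).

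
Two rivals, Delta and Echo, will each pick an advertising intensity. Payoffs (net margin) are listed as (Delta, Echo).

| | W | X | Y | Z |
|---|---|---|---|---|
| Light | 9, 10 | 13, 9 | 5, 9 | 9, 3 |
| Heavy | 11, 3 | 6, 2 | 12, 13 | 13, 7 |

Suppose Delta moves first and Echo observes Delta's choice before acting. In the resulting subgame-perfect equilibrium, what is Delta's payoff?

Solve by backward induction (Delta leads).
- Light: BR = W, leader payoff 9.
- Heavy: BR = Y, leader payoff 12.
Delta's induced payoffs are 9, 12, so Delta commits to Heavy. Subgame-perfect outcome: (Heavy, Y) with payoffs (12, 13).

12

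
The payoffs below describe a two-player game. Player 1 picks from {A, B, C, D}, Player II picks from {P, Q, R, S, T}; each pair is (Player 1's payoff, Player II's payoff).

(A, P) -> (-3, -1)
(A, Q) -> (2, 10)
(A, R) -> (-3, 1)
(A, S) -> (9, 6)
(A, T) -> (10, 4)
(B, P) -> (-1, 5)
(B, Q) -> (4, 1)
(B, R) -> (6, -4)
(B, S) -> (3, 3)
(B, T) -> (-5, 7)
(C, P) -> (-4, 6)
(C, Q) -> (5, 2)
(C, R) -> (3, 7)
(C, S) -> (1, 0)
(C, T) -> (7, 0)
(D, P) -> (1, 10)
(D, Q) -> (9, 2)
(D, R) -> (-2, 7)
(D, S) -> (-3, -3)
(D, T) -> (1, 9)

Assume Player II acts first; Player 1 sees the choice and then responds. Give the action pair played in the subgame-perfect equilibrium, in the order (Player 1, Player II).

Backward induction with Player II moving first.
- P → Player 1 plays D (best of -3, -1, -4, 1); Player II gets 10.
- Q → Player 1 plays D (best of 2, 4, 5, 9); Player II gets 2.
- R → Player 1 plays B (best of -3, 6, 3, -2); Player II gets -4.
- S → Player 1 plays A (best of 9, 3, 1, -3); Player II gets 6.
- T → Player 1 plays A (best of 10, -5, 7, 1); Player II gets 4.
Maximizing over 10, 2, -4, 6, 4, Player II chooses P. Subgame-perfect outcome: (D, P) with payoffs (1, 10).

(D, P)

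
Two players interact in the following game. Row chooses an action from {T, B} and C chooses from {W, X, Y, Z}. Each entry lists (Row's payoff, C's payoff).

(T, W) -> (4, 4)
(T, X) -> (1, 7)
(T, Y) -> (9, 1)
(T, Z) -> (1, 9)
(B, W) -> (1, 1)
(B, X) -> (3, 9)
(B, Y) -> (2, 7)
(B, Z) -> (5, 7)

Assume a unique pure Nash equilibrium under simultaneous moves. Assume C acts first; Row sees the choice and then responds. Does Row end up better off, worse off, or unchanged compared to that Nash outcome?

Backward induction with C moving first.
- W: Row compares 4, 1 and picks T; C would get 4.
- X: Row compares 1, 3 and picks B; C would get 9.
- Y: Row compares 9, 2 and picks T; C would get 1.
- Z: Row compares 1, 5 and picks B; C would get 7.
Maximizing over 4, 9, 1, 7, C chooses X. Subgame-perfect outcome: (B, X) with payoffs (3, 9).
For the simultaneous game, intersect best replies.
Row's best replies: W→T; X→B; Y→T; Z→B.
C's best replies: T→Z; B→X.
The unique mutual best reply is (B, X), giving (3, 9).
Row earns 3 sequentially versus 3 at the Nash outcome: unchanged.

unchanged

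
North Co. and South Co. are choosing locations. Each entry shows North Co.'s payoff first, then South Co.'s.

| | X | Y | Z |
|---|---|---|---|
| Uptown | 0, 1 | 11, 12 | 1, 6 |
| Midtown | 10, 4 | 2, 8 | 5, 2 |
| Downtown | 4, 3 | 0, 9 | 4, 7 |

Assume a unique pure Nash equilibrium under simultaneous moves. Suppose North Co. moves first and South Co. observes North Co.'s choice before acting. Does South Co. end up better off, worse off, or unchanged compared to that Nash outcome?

Work backward from South Co.'s decision.
- Uptown: BR = Y, leader payoff 11.
- Midtown: BR = Y, leader payoff 2.
- Downtown: BR = Y, leader payoff 0.
North Co.'s induced payoffs are 11, 2, 0, so North Co. commits to Uptown. Subgame-perfect outcome: (Uptown, Y) with payoffs (11, 12).
Under simultaneous play:
North Co.'s best replies: X→Midtown; Y→Uptown; Z→Midtown.
South Co.'s best replies: Uptown→Y; Midtown→Y; Downtown→Y.
Only (Uptown, Y) has each player best-responding; Nash payoffs (11, 12).
South Co. earns 12 sequentially versus 12 at the Nash outcome: unchanged.

unchanged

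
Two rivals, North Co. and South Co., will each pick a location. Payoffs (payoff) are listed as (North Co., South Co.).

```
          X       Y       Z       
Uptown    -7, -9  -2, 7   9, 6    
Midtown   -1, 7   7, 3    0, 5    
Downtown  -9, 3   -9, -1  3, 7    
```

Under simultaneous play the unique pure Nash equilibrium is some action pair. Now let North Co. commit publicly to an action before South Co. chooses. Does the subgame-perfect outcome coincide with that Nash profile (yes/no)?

Work backward from South Co.'s decision.
- Uptown → South Co. plays Y (best of -9, 7, 6); North Co. gets -2.
- Midtown → South Co. plays X (best of 7, 3, 5); North Co. gets -1.
- Downtown → South Co. plays Z (best of 3, -1, 7); North Co. gets 3.
Maximizing over -2, -1, 3, North Co. chooses Downtown. Subgame-perfect outcome: (Downtown, Z) with payoffs (3, 7).
Now find the simultaneous Nash equilibrium.
North Co.'s best replies: X→Midtown; Y→Midtown; Z→Uptown.
South Co.'s best replies: Uptown→Y; Midtown→X; Downtown→Z.
The unique mutual best reply is (Midtown, X), giving (-1, 7).
Sequential outcome (Downtown, Z) differs from the Nash profile (Midtown, X).

no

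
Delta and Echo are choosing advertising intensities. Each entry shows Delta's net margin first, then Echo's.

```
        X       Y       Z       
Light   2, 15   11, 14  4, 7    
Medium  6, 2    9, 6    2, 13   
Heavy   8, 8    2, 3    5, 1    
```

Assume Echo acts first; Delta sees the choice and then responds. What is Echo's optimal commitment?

Y

Work backward from Delta's decision.
- X → Delta plays Heavy (best of 2, 6, 8); Echo gets 8.
- Y → Delta plays Light (best of 11, 9, 2); Echo gets 14.
- Z → Delta plays Heavy (best of 4, 2, 5); Echo gets 1.
Among 8, 14, 1, the best is 14 at Y. Subgame-perfect outcome: (Light, Y) with payoffs (11, 14).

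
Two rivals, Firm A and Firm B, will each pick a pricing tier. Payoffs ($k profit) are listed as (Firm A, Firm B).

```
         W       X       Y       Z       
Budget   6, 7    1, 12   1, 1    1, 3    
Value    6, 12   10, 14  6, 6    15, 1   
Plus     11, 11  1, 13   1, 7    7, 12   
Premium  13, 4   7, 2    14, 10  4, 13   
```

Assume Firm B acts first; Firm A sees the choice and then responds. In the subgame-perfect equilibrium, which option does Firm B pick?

Work backward from Firm A's decision.
- W → Firm A plays Premium (best of 6, 6, 11, 13); Firm B gets 4.
- X → Firm A plays Value (best of 1, 10, 1, 7); Firm B gets 14.
- Y → Firm A plays Premium (best of 1, 6, 1, 14); Firm B gets 10.
- Z → Firm A plays Value (best of 1, 15, 7, 4); Firm B gets 1.
Maximizing over 4, 14, 10, 1, Firm B chooses X. Subgame-perfect outcome: (Value, X) with payoffs (10, 14).

X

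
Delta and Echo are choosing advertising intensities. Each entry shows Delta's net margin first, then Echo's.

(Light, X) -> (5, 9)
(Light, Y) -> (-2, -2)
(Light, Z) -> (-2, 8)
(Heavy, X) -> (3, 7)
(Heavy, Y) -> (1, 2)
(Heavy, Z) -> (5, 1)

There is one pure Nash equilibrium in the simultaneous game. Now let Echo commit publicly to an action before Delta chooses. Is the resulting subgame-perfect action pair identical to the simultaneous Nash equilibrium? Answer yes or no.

yes

Work backward from Delta's decision.
- X: BR = Light, leader payoff 9.
- Y: BR = Heavy, leader payoff 2.
- Z: BR = Heavy, leader payoff 1.
Among 9, 2, 1, the best is 9 at X. Subgame-perfect outcome: (Light, X) with payoffs (5, 9).
For the simultaneous game, intersect best replies.
Delta's best replies: X→Light; Y→Heavy; Z→Heavy.
Echo's best replies: Light→X; Heavy→X.
Only (Light, X) has each player best-responding; Nash payoffs (5, 9).
Sequential outcome (Light, X) coincides with the Nash profile (Light, X).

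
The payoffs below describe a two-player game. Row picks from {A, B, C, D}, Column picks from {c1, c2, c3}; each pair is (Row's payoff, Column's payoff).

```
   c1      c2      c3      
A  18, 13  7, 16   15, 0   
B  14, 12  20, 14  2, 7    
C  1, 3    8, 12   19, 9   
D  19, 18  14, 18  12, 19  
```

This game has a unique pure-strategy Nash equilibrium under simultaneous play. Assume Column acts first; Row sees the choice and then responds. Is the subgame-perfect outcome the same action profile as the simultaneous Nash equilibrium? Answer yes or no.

Row best-responds to each possible Column move:
- c1 → Row plays D (best of 18, 14, 1, 19); Column gets 18.
- c2 → Row plays B (best of 7, 20, 8, 14); Column gets 14.
- c3 → Row plays C (best of 15, 2, 19, 12); Column gets 9.
Among 18, 14, 9, the best is 18 at c1. Subgame-perfect outcome: (D, c1) with payoffs (19, 18).
Under simultaneous play:
Row's best replies: c1→D; c2→B; c3→C.
Column's best replies: A→c2; B→c2; C→c2; D→c3.
Only (B, c2) has each player best-responding; Nash payoffs (20, 14).
Sequential outcome (D, c1) differs from the Nash profile (B, c2).

no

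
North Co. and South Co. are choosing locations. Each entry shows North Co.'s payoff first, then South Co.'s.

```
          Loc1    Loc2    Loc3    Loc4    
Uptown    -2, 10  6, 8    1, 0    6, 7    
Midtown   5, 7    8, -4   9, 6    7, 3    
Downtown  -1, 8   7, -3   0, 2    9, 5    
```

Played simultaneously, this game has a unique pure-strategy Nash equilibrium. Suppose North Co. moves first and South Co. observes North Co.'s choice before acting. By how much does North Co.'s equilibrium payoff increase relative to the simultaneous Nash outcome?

0

Solve by backward induction (North Co. leads).
- Uptown → South Co. plays Loc1 (best of 10, 8, 0, 7); North Co. gets -2.
- Midtown → South Co. plays Loc1 (best of 7, -4, 6, 3); North Co. gets 5.
- Downtown → South Co. plays Loc1 (best of 8, -3, 2, 5); North Co. gets -1.
Among -2, 5, -1, the best is 5 at Midtown. Subgame-perfect outcome: (Midtown, Loc1) with payoffs (5, 7).
Now find the simultaneous Nash equilibrium.
North Co.'s best replies: Loc1→Midtown; Loc2→Midtown; Loc3→Midtown; Loc4→Downtown.
South Co.'s best replies: Uptown→Loc1; Midtown→Loc1; Downtown→Loc1.
Only (Midtown, Loc1) has each player best-responding; Nash payoffs (5, 7).
North Co.'s commitment gain: 5 − 5 = 0.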